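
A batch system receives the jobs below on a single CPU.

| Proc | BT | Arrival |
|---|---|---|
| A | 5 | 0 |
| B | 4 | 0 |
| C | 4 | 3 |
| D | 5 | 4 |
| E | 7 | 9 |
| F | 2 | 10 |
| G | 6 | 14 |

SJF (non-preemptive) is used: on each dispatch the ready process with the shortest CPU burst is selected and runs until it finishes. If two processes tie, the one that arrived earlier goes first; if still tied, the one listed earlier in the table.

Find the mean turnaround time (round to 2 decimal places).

Timeline: | B 0-4 | C 4-8 | A 8-13 | F 13-15 | D 15-20 | G 20-26 | E 26-33 |
Completion: A=13  B=4  C=8  D=20  E=33  F=15  G=26
Turnaround (C−A): A=13  B=4  C=5  D=16  E=24  F=5  G=12
Turnaround times: A=13, B=4, C=5, D=16, E=24, F=5, G=12
Average turnaround = (13+4+5+16+24+5+12) / 7 = 79/7 = 11.29

11.29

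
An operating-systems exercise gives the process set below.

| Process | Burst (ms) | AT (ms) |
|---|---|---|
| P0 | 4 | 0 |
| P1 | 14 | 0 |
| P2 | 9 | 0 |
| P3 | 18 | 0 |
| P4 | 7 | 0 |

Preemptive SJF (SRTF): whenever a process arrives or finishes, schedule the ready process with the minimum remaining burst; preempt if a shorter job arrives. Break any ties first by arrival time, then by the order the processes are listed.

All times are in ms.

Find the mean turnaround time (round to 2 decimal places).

24.20

Gantt: | P0 0-4 | P4 4-11 | P2 11-20 | P1 20-34 | P3 34-52 |
Completion: P0=4  P1=34  P2=20  P3=52  P4=11
Turnaround times: P0=4, P1=34, P2=20, P3=52, P4=11
Average turnaround = (4+34+20+52+11) / 5 = 121/5 = 24.20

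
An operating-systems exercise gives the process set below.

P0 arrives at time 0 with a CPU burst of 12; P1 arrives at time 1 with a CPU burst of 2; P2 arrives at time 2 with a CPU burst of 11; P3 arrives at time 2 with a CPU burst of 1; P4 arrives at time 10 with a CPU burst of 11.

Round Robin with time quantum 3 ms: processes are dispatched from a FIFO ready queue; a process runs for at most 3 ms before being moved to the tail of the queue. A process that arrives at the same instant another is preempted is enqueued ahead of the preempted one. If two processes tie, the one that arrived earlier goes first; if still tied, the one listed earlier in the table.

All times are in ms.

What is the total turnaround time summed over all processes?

Gantt: | P0 0-3 | P1 3-5 | P2 5-8 | P3 8-9 | P0 9-12 | P2 12-15 | P4 15-18 | P0 18-21 | P2 21-24 | P4 24-27 | P0 27-30 | P2 30-32 | P4 32-37 |
Completion: P0=30  P1=5  P2=32  P3=9  P4=37
Turnaround = completion − arrival: P0=30, P1=4, P2=30, P3=7, P4=27
Total turnaround = 30 + 4 + 30 + 7 + 27 = 98

98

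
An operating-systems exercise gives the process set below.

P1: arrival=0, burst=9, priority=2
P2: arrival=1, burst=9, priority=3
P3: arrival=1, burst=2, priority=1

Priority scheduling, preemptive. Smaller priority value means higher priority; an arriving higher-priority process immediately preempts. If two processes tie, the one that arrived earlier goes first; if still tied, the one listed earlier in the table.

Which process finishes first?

Gantt: | P1 0-1 | P3 1-3 | P1 3-11 | P2 11-20 |
Completion: P1=11  P2=20  P3=3
Turnaround (C−A): P1=11  P2=19  P3=2
Finish order: P3 → P1 → P2

P3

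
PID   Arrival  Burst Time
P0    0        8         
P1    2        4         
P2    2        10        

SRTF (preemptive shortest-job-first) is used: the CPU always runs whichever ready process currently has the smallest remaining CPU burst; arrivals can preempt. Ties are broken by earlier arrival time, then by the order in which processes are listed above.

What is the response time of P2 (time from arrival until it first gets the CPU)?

10

Gantt: | P0 0-2 | P1 2-6 | P0 6-12 | P2 12-22 |
Completion: P0=12  P1=6  P2=22
Turnaround (C−A): P0=12  P1=4  P2=20
Response(P2) = first start − arrival = 12 − 2 = 10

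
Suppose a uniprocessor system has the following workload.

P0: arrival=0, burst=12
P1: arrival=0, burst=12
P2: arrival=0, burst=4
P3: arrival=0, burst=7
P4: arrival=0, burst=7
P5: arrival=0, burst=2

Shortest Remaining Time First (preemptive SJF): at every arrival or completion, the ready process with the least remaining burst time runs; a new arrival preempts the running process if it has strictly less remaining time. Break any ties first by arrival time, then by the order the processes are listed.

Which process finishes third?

Gantt: | P5 0-2 | P2 2-6 | P3 6-13 | P4 13-20 | P0 20-32 | P1 32-44 |
Completion: P0=32  P1=44  P2=6  P3=13  P4=20  P5=2
Finish order: P5 → P2 → P3 → P4 → P0 → P1

P3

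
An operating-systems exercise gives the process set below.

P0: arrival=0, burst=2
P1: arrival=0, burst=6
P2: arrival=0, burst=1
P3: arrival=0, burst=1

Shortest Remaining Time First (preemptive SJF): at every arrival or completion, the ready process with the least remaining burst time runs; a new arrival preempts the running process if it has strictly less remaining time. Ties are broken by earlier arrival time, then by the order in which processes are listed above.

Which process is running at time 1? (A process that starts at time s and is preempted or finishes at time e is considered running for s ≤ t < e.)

P3

Gantt: | P2 0-1 | P3 1-2 | P0 2-4 | P1 4-10 |
Completion: P0=4  P1=10  P2=1  P3=2
Turnaround (C−A): P0=4  P1=10  P2=1  P3=2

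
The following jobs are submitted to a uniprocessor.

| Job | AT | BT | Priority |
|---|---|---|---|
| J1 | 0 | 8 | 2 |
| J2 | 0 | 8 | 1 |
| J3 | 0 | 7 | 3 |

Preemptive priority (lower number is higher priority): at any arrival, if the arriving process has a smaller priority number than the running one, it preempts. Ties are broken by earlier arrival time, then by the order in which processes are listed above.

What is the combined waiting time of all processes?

Timeline: | J2 0-8 | J1 8-16 | J3 16-23 |
Completion: J1=16  J2=8  J3=23
Waiting = turnaround − burst: J1=8, J2=0, J3=16
Total waiting = 8 + 0 + 16 = 24

24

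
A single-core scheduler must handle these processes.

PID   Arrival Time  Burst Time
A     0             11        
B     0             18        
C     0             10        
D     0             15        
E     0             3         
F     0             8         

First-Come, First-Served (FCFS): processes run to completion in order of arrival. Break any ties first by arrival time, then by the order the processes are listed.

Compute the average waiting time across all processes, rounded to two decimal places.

Schedule: | A 0-11 | B 11-29 | C 29-39 | D 39-54 | E 54-57 | F 57-65 |
Completion: A=11  B=29  C=39  D=54  E=57  F=65
Turnaround (C−A): A=11  B=29  C=39  D=54  E=57  F=65
Waiting times: A=0, B=11, C=29, D=39, E=54, F=57
Average waiting = (0+11+29+39+54+57) / 6 = 190/6 = 31.67

31.67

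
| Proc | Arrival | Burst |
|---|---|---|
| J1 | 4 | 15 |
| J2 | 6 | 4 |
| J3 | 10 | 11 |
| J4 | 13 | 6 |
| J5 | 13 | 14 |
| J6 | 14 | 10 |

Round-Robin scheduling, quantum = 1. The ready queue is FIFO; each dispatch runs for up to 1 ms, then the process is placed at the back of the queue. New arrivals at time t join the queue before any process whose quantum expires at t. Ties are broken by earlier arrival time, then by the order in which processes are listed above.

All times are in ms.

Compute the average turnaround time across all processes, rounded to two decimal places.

Timeline: | idle 0-4 | J1 4-6 | J2 6-7 | J1 7-8 | J2 8-9 | J1 9-10 | J2 10-11 | J3 11-12 | J1 12-13 | J2 13-14 | J3 14-15 | J4 15-16 | J5 16-17 | J1 17-18 | J6 18-19 | J3 19-20 | J4 20-21 | J5 21-22 | J1 22-23 | J6 23-24 | J3 24-25 | J4 25-26 | J5 26-27 | J1 27-28 | J6 28-29 | J3 29-30 | J4 30-31 | J5 31-32 | J1 32-33 | J6 33-34 | J3 34-35 | J4 35-36 | J5 36-37 | J1 37-38 | J6 38-39 | J3 39-40 | J4 40-41 | J5 41-42 | J1 42-43 | J6 43-44 | J3 44-45 | J5 45-46 | J1 46-47 | J6 47-48 | J3 48-49 | J5 49-50 | J1 50-51 | J6 51-52 | J3 52-53 | J5 53-54 | J1 54-55 | J6 55-56 | J3 56-57 | J5 57-58 | J1 58-59 | J6 59-60 | J5 60-64 |
Completion: J1=59  J2=14  J3=57  J4=41  J5=64  J6=60
Turnaround times: J1=55, J2=8, J3=47, J4=28, J5=51, J6=46
Average turnaround = (55+8+47+28+51+46) / 6 = 235/6 = 39.17

39.17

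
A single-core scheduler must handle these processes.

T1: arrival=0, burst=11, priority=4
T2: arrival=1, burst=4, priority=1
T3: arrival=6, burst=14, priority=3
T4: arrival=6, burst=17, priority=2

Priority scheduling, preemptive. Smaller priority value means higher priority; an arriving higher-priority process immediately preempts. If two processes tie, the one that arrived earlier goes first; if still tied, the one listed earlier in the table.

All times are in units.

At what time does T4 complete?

Timeline: | T1 0-1 | T2 1-5 | T1 5-6 | T4 6-23 | T3 23-37 | T1 37-46 |
Completion: T1=46  T2=5  T3=37  T4=23

23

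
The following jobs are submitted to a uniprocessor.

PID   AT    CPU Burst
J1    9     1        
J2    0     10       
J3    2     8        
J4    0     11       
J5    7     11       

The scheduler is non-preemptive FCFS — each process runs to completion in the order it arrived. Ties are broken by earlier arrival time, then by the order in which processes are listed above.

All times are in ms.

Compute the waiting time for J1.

Timeline: | J2 0-10 | J4 10-21 | J3 21-29 | J5 29-40 | J1 40-41 |
Completion: J1=41  J2=10  J3=29  J4=21  J5=40
Turnaround (C−A): J1=32  J2=10  J3=27  J4=21  J5=33
Waiting(J1) = turnaround − burst = 32 − 1 = 31

31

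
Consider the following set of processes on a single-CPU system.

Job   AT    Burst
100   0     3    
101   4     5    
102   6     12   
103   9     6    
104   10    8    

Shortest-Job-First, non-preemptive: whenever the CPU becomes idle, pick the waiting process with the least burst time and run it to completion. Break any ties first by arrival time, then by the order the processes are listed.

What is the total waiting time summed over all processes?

Schedule: | 100 0-3 | idle 3-4 | 101 4-9 | 103 9-15 | 104 15-23 | 102 23-35 |
Completion: 100=3  101=9  102=35  103=15  104=23
Waiting = turnaround − burst: 100=0, 101=0, 102=17, 103=0, 104=5
Total waiting = 0 + 0 + 17 + 0 + 5 = 22

22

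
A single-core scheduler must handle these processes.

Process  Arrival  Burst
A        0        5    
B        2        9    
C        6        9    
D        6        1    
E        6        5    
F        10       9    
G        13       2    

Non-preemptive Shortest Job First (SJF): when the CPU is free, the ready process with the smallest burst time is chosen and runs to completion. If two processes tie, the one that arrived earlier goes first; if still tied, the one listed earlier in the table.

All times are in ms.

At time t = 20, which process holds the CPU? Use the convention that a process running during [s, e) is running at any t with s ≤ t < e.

Gantt: | A 0-5 | B 5-14 | D 14-15 | G 15-17 | E 17-22 | C 22-31 | F 31-40 |
Completion: A=5  B=14  C=31  D=15  E=22  F=40  G=17

E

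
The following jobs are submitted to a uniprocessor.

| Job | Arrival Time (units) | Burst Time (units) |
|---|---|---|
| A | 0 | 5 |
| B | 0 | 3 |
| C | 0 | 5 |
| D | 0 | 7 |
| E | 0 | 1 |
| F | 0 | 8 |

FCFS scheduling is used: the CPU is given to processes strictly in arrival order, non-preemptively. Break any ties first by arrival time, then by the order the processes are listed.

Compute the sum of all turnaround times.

96

Schedule: | A 0-5 | B 5-8 | C 8-13 | D 13-20 | E 20-21 | F 21-29 |
Completion: A=5  B=8  C=13  D=20  E=21  F=29
Turnaround (C−A): A=5  B=8  C=13  D=20  E=21  F=29
Turnaround = completion − arrival: A=5, B=8, C=13, D=20, E=21, F=29
Total turnaround = 5 + 8 + 13 + 20 + 21 + 29 = 96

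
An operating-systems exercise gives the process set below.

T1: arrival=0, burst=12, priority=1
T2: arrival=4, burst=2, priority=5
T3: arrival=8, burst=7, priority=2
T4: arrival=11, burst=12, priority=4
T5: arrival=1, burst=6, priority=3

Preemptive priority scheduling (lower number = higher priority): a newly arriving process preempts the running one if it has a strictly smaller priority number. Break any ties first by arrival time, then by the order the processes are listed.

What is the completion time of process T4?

Schedule: | T1 0-12 | T3 12-19 | T5 19-25 | T4 25-37 | T2 37-39 |
Completion: T1=12  T2=39  T3=19  T4=37  T5=25

37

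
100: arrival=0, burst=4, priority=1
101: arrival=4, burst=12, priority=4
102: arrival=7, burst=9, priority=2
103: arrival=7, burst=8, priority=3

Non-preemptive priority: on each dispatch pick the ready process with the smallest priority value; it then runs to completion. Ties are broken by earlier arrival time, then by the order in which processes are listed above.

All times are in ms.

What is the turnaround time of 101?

Schedule: | 100 0-4 | 101 4-16 | 102 16-25 | 103 25-33 |
Completion: 100=4  101=16  102=25  103=33
Turnaround (C−A): 100=4  101=12  102=18  103=26
Turnaround(101) = completion − arrival = 16 − 4 = 12

12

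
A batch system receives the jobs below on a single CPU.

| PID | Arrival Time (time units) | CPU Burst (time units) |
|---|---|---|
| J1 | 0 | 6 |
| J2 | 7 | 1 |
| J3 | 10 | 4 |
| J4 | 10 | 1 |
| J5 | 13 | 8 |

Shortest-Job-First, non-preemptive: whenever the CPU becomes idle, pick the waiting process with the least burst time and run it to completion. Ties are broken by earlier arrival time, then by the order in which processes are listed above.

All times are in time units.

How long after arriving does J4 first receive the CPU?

Timeline: | J1 0-6 | idle 6-7 | J2 7-8 | idle 8-10 | J4 10-11 | J3 11-15 | J5 15-23 |
Completion: J1=6  J2=8  J3=15  J4=11  J5=23
Response(J4) = first start − arrival = 10 − 10 = 0

0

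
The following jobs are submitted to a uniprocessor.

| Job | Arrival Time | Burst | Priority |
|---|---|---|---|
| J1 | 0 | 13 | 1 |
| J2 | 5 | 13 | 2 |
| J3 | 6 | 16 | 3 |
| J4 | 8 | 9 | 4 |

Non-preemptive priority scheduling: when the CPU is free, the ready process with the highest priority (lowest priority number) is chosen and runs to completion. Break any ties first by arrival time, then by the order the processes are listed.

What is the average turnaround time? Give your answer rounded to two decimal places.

28.25

Schedule: | J1 0-13 | J2 13-26 | J3 26-42 | J4 42-51 |
Completion: J1=13  J2=26  J3=42  J4=51
Turnaround (C−A): J1=13  J2=21  J3=36  J4=43
Turnaround times: J1=13, J2=21, J3=36, J4=43
Average turnaround = (13+21+36+43) / 4 = 113/4 = 28.25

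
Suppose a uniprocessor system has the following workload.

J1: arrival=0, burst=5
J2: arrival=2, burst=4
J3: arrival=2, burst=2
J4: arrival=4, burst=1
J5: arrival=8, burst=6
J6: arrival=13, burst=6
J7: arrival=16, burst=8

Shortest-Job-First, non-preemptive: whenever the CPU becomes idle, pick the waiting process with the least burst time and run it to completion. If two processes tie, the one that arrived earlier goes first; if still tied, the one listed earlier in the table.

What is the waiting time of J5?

4

Schedule: | J1 0-5 | J4 5-6 | J3 6-8 | J2 8-12 | J5 12-18 | J6 18-24 | J7 24-32 |
Completion: J1=5  J2=12  J3=8  J4=6  J5=18  J6=24  J7=32
Waiting(J5) = turnaround − burst = 10 − 6 = 4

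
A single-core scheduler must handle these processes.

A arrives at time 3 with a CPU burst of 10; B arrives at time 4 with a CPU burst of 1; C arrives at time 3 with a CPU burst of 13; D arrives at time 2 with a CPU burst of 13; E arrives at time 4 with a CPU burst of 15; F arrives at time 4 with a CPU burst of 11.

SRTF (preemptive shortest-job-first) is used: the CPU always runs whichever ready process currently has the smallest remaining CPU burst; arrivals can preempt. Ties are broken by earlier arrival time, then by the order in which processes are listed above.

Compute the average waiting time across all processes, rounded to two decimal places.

Schedule: | idle 0-2 | D 2-3 | A 3-4 | B 4-5 | A 5-14 | F 14-25 | D 25-37 | C 37-50 | E 50-65 |
Completion: A=14  B=5  C=50  D=37  E=65  F=25
Waiting times: A=1, B=0, C=34, D=22, E=46, F=10
Average waiting = (1+0+34+22+46+10) / 6 = 113/6 = 18.83

18.83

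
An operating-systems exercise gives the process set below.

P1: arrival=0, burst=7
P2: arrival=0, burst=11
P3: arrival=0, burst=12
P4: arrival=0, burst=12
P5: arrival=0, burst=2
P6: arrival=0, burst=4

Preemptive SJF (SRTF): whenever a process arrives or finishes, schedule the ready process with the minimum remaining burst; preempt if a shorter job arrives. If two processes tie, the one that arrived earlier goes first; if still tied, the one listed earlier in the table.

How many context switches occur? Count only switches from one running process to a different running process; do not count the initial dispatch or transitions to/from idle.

5

Schedule: | P5 0-2 | P6 2-6 | P1 6-13 | P2 13-24 | P3 24-36 | P4 36-48 |
Completion: P1=13  P2=24  P3=36  P4=48  P5=2  P6=6
Turnaround (C−A): P1=13  P2=24  P3=36  P4=48  P5=2  P6=6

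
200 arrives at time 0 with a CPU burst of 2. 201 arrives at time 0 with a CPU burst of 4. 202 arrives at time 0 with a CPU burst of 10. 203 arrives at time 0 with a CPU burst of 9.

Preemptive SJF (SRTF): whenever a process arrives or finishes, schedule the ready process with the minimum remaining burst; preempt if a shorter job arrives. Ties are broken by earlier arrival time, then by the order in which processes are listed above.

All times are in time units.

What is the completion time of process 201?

Timeline: | 200 0-2 | 201 2-6 | 203 6-15 | 202 15-25 |
Completion: 200=2  201=6  202=25  203=15
Turnaround (C−A): 200=2  201=6  202=25  203=15

6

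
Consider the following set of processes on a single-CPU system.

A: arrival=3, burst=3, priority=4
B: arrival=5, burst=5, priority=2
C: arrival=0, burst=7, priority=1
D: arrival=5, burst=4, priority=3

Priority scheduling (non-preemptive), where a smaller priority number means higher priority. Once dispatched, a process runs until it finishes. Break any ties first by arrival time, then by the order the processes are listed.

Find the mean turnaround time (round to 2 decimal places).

Timeline: | C 0-7 | B 7-12 | D 12-16 | A 16-19 |
Completion: A=19  B=12  C=7  D=16
Turnaround (C−A): A=16  B=7  C=7  D=11
Turnaround times: A=16, B=7, C=7, D=11
Average turnaround = (16+7+7+11) / 4 = 41/4 = 10.25

10.25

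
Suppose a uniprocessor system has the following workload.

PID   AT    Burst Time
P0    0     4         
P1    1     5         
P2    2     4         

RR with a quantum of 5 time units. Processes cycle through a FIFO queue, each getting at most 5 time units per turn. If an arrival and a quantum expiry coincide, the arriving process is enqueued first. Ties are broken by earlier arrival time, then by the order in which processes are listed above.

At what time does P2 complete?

13

Timeline: | P0 0-4 | P1 4-9 | P2 9-13 |
Completion: P0=4  P1=9  P2=13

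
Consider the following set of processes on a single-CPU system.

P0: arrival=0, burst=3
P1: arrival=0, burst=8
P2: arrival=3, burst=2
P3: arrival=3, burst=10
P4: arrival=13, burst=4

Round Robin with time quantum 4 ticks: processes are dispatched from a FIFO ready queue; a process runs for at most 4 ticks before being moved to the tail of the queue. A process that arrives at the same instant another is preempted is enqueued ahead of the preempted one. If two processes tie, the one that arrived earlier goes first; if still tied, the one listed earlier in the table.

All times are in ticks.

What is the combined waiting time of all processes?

31

Gantt: | P0 0-3 | P1 3-7 | P2 7-9 | P3 9-13 | P1 13-17 | P4 17-21 | P3 21-27 |
Completion: P0=3  P1=17  P2=9  P3=27  P4=21
Turnaround (C−A): P0=3  P1=17  P2=6  P3=24  P4=8
Waiting = turnaround − burst: P0=0, P1=9, P2=4, P3=14, P4=4
Total waiting = 0 + 9 + 4 + 14 + 4 = 31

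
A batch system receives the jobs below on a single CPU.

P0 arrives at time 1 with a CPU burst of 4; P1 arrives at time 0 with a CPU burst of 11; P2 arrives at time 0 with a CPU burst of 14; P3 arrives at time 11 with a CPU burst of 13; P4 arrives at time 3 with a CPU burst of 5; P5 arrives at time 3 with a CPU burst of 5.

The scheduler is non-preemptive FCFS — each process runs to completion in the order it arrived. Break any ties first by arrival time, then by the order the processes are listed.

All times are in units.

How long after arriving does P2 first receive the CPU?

11

Timeline: | P1 0-11 | P2 11-25 | P0 25-29 | P4 29-34 | P5 34-39 | P3 39-52 |
Completion: P0=29  P1=11  P2=25  P3=52  P4=34  P5=39
Turnaround (C−A): P0=28  P1=11  P2=25  P3=41  P4=31  P5=36
Response(P2) = first start − arrival = 11 − 0 = 11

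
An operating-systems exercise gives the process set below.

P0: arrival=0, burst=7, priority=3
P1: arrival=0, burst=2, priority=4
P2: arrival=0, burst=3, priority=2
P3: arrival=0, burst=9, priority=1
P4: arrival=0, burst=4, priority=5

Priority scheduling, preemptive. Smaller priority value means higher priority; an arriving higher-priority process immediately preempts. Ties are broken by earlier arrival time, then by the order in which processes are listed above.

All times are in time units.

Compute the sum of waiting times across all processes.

61

Gantt: | P3 0-9 | P2 9-12 | P0 12-19 | P1 19-21 | P4 21-25 |
Completion: P0=19  P1=21  P2=12  P3=9  P4=25
Waiting = turnaround − burst: P0=12, P1=19, P2=9, P3=0, P4=21
Total waiting = 12 + 19 + 9 + 0 + 21 = 61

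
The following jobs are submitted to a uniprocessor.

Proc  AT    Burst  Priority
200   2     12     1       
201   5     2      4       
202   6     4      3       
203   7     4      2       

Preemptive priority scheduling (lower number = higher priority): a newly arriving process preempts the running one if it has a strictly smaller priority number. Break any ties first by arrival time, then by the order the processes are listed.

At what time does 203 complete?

Gantt: | idle 0-2 | 200 2-14 | 203 14-18 | 202 18-22 | 201 22-24 |
Completion: 200=14  201=24  202=22  203=18

18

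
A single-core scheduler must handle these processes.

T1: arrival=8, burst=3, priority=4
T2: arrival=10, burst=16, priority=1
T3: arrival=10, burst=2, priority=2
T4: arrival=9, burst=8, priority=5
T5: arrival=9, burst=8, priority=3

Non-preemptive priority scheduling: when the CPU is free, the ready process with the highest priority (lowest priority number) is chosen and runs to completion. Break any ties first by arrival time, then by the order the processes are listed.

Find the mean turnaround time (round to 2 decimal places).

Gantt: | idle 0-8 | T1 8-11 | T2 11-27 | T3 27-29 | T5 29-37 | T4 37-45 |
Completion: T1=11  T2=27  T3=29  T4=45  T5=37
Turnaround (C−A): T1=3  T2=17  T3=19  T4=36  T5=28
Turnaround times: T1=3, T2=17, T3=19, T4=36, T5=28
Average turnaround = (3+17+19+36+28) / 5 = 103/5 = 20.60

20.60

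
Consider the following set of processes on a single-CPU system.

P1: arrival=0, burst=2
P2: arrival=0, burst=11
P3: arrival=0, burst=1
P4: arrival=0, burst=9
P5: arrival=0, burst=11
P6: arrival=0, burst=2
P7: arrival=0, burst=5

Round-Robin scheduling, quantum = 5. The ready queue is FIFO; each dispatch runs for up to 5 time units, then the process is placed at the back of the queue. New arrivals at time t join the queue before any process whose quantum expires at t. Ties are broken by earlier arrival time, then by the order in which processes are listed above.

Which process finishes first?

P1

Gantt: | P1 0-2 | P2 2-7 | P3 7-8 | P4 8-13 | P5 13-18 | P6 18-20 | P7 20-25 | P2 25-30 | P4 30-34 | P5 34-39 | P2 39-40 | P5 40-41 |
Completion: P1=2  P2=40  P3=8  P4=34  P5=41  P6=20  P7=25
Turnaround (C−A): P1=2  P2=40  P3=8  P4=34  P5=41  P6=20  P7=25
Finish order: P1 → P3 → P6 → P7 → P4 → P2 → P5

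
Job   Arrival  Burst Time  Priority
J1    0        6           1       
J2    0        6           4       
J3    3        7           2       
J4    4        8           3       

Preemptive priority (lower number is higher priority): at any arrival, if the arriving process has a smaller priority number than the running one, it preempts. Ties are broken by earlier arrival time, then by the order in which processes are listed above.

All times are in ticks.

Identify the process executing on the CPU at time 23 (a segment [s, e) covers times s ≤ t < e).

J2

Gantt: | J1 0-6 | J3 6-13 | J4 13-21 | J2 21-27 |
Completion: J1=6  J2=27  J3=13  J4=21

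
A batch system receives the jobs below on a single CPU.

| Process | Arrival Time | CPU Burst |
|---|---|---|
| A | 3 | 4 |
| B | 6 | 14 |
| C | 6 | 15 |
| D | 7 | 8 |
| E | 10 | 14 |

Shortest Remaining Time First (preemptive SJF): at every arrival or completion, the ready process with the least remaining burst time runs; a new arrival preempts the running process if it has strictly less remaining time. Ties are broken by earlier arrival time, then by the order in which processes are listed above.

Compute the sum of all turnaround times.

120

Gantt: | idle 0-3 | A 3-7 | D 7-15 | B 15-29 | E 29-43 | C 43-58 |
Completion: A=7  B=29  C=58  D=15  E=43
Turnaround = completion − arrival: A=4, B=23, C=52, D=8, E=33
Total turnaround = 4 + 23 + 52 + 8 + 33 = 120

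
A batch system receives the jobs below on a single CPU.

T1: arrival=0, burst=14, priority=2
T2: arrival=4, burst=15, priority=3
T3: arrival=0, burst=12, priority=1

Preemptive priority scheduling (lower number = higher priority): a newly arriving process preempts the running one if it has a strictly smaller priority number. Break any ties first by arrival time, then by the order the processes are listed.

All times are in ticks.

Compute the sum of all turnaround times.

75

Timeline: | T3 0-12 | T1 12-26 | T2 26-41 |
Completion: T1=26  T2=41  T3=12
Turnaround (C−A): T1=26  T2=37  T3=12
Turnaround = completion − arrival: T1=26, T2=37, T3=12
Total turnaround = 26 + 37 + 12 = 75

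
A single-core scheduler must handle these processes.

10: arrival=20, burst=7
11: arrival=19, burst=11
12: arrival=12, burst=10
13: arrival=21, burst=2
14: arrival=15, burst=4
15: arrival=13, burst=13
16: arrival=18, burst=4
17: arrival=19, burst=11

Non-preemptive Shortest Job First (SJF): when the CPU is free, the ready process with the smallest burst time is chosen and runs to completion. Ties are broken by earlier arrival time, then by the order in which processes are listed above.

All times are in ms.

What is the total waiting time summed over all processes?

Gantt: | idle 0-12 | 12 12-22 | 13 22-24 | 14 24-28 | 16 28-32 | 10 32-39 | 11 39-50 | 17 50-61 | 15 61-74 |
Completion: 10=39  11=50  12=22  13=24  14=28  15=74  16=32  17=61
Turnaround (C−A): 10=19  11=31  12=10  13=3  14=13  15=61  16=14  17=42
Waiting = turnaround − burst: 10=12, 11=20, 12=0, 13=1, 14=9, 15=48, 16=10, 17=31
Total waiting = 12 + 20 + 0 + 1 + 9 + 48 + 10 + 31 = 131

131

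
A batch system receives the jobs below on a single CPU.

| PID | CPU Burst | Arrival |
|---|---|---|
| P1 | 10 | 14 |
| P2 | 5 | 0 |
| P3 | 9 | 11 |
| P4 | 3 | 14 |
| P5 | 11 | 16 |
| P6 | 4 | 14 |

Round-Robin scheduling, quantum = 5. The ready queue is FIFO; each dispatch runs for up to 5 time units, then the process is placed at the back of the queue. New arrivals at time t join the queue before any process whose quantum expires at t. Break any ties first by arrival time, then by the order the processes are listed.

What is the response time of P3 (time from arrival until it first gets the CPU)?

0

Gantt: | P2 0-5 | idle 5-11 | P3 11-16 | P1 16-21 | P4 21-24 | P6 24-28 | P5 28-33 | P3 33-37 | P1 37-42 | P5 42-48 |
Completion: P1=42  P2=5  P3=37  P4=24  P5=48  P6=28
Response(P3) = first start − arrival = 11 − 11 = 0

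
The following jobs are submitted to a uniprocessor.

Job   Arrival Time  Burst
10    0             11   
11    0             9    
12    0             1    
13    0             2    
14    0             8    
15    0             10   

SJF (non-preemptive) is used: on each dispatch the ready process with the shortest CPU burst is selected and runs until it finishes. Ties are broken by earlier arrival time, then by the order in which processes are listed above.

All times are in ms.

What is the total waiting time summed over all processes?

65

Timeline: | 12 0-1 | 13 1-3 | 14 3-11 | 11 11-20 | 15 20-30 | 10 30-41 |
Completion: 10=41  11=20  12=1  13=3  14=11  15=30
Turnaround (C−A): 10=41  11=20  12=1  13=3  14=11  15=30
Waiting = turnaround − burst: 10=30, 11=11, 12=0, 13=1, 14=3, 15=20
Total waiting = 30 + 11 + 0 + 1 + 3 + 20 = 65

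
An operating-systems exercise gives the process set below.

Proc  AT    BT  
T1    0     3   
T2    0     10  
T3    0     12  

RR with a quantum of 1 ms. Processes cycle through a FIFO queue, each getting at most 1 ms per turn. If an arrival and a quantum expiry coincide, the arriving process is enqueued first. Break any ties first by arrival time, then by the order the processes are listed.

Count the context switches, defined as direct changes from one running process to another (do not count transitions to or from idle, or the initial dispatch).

22

Schedule: | T1 0-1 | T2 1-2 | T3 2-3 | T1 3-4 | T2 4-5 | T3 5-6 | T1 6-7 | T2 7-8 | T3 8-9 | T2 9-10 | T3 10-11 | T2 11-12 | T3 12-13 | T2 13-14 | T3 14-15 | T2 15-16 | T3 16-17 | T2 17-18 | T3 18-19 | T2 19-20 | T3 20-21 | T2 21-22 | T3 22-25 |
Completion: T1=7  T2=22  T3=25
Turnaround (C−A): T1=7  T2=22  T3=25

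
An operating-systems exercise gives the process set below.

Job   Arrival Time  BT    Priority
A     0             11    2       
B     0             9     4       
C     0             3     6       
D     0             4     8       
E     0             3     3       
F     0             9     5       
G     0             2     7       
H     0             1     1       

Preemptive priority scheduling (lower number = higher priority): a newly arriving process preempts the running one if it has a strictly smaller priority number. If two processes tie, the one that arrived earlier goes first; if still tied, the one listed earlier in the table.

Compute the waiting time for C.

33

Timeline: | H 0-1 | A 1-12 | E 12-15 | B 15-24 | F 24-33 | C 33-36 | G 36-38 | D 38-42 |
Completion: A=12  B=24  C=36  D=42  E=15  F=33  G=38  H=1
Waiting(C) = turnaround − burst = 36 − 3 = 33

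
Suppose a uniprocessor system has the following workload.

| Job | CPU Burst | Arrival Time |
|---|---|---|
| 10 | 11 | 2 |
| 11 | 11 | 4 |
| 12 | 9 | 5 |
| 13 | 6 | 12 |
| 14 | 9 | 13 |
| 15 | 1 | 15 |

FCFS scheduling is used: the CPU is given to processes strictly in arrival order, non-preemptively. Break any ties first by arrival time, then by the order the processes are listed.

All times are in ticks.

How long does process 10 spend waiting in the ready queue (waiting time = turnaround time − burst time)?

Timeline: | idle 0-2 | 10 2-13 | 11 13-24 | 12 24-33 | 13 33-39 | 14 39-48 | 15 48-49 |
Completion: 10=13  11=24  12=33  13=39  14=48  15=49
Turnaround (C−A): 10=11  11=20  12=28  13=27  14=35  15=34
Waiting(10) = turnaround − burst = 11 − 11 = 0

0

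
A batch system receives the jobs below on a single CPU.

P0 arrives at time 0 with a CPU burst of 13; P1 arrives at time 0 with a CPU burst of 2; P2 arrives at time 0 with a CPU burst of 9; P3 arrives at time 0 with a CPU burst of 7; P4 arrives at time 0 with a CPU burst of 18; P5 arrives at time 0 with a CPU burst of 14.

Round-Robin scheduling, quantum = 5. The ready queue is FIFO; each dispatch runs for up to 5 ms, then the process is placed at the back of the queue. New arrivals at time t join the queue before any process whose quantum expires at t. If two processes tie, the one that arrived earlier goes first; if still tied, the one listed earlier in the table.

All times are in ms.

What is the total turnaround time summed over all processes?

Timeline: | P0 0-5 | P1 5-7 | P2 7-12 | P3 12-17 | P4 17-22 | P5 22-27 | P0 27-32 | P2 32-36 | P3 36-38 | P4 38-43 | P5 43-48 | P0 48-51 | P4 51-56 | P5 56-60 | P4 60-63 |
Completion: P0=51  P1=7  P2=36  P3=38  P4=63  P5=60
Turnaround (C−A): P0=51  P1=7  P2=36  P3=38  P4=63  P5=60
Turnaround = completion − arrival: P0=51, P1=7, P2=36, P3=38, P4=63, P5=60
Total turnaround = 51 + 7 + 36 + 38 + 63 + 60 = 255

255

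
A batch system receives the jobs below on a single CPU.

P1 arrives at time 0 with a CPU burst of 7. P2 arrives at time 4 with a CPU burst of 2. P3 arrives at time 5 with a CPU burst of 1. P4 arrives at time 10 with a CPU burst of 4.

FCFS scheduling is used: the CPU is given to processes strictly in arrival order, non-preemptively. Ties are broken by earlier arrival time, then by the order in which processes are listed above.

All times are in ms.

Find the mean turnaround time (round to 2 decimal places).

5.25

Schedule: | P1 0-7 | P2 7-9 | P3 9-10 | P4 10-14 |
Completion: P1=7  P2=9  P3=10  P4=14
Turnaround times: P1=7, P2=5, P3=5, P4=4
Average turnaround = (7+5+5+4) / 4 = 21/4 = 5.25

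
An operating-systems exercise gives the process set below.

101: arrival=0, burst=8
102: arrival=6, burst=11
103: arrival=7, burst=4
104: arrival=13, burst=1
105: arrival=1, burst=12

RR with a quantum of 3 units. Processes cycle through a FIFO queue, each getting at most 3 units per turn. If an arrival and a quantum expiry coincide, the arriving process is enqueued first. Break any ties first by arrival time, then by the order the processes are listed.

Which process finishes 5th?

102

Gantt: | 101 0-3 | 105 3-6 | 101 6-9 | 102 9-12 | 105 12-15 | 103 15-18 | 101 18-20 | 102 20-23 | 104 23-24 | 105 24-27 | 103 27-28 | 102 28-31 | 105 31-34 | 102 34-36 |
Completion: 101=20  102=36  103=28  104=24  105=34
Finish order: 101 → 104 → 103 → 105 → 102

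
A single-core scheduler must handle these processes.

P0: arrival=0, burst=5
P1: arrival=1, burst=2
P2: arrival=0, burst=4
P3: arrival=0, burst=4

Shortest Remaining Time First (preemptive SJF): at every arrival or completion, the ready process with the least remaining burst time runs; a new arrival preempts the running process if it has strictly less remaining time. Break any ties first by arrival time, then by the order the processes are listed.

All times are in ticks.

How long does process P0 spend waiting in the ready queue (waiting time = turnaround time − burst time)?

Timeline: | P2 0-1 | P1 1-3 | P2 3-6 | P3 6-10 | P0 10-15 |
Completion: P0=15  P1=3  P2=6  P3=10
Waiting(P0) = turnaround − burst = 15 − 5 = 10

10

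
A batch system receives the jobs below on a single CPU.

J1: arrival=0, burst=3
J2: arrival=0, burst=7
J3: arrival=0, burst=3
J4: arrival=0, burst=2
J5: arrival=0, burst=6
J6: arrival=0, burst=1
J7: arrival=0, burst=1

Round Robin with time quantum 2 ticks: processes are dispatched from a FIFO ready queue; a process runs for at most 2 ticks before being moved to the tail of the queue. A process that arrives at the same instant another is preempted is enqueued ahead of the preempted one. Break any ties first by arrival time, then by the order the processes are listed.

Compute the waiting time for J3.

13

Timeline: | J1 0-2 | J2 2-4 | J3 4-6 | J4 6-8 | J5 8-10 | J6 10-11 | J7 11-12 | J1 12-13 | J2 13-15 | J3 15-16 | J5 16-18 | J2 18-20 | J5 20-22 | J2 22-23 |
Completion: J1=13  J2=23  J3=16  J4=8  J5=22  J6=11  J7=12
Turnaround (C−A): J1=13  J2=23  J3=16  J4=8  J5=22  J6=11  J7=12
Waiting(J3) = turnaround − burst = 16 − 3 = 13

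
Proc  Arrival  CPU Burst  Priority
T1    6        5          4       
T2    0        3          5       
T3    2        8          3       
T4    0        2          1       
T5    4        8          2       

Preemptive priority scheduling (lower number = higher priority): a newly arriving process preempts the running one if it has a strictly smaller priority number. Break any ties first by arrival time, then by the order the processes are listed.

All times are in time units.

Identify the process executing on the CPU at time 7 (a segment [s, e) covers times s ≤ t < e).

T5

Schedule: | T4 0-2 | T3 2-4 | T5 4-12 | T3 12-18 | T1 18-23 | T2 23-26 |
Completion: T1=23  T2=26  T3=18  T4=2  T5=12
Turnaround (C−A): T1=17  T2=26  T3=16  T4=2  T5=8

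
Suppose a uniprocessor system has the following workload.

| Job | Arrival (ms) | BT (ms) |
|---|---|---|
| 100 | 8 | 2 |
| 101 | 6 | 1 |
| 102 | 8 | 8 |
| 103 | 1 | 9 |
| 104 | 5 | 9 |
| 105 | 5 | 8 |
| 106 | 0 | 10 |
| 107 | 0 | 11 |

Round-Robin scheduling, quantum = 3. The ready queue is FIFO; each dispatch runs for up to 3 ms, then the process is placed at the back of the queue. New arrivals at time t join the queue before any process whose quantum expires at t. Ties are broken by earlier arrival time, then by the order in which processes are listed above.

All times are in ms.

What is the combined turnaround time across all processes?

327

Gantt: | 106 0-3 | 107 3-6 | 103 6-9 | 106 9-12 | 104 12-15 | 105 15-18 | 101 18-19 | 107 19-22 | 100 22-24 | 102 24-27 | 103 27-30 | 106 30-33 | 104 33-36 | 105 36-39 | 107 39-42 | 102 42-45 | 103 45-48 | 106 48-49 | 104 49-52 | 105 52-54 | 107 54-56 | 102 56-58 |
Completion: 100=24  101=19  102=58  103=48  104=52  105=54  106=49  107=56
Turnaround = completion − arrival: 100=16, 101=13, 102=50, 103=47, 104=47, 105=49, 106=49, 107=56
Total turnaround = 16 + 13 + 50 + 47 + 47 + 49 + 49 + 56 = 327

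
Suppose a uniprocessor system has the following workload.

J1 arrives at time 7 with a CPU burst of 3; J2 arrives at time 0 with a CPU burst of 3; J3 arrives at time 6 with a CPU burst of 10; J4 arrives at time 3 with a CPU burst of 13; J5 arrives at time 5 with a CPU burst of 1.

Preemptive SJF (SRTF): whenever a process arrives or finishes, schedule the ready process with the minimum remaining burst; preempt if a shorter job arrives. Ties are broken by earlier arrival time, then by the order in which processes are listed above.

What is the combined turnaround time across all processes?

47

Schedule: | J2 0-3 | J4 3-5 | J5 5-6 | J3 6-7 | J1 7-10 | J3 10-19 | J4 19-30 |
Completion: J1=10  J2=3  J3=19  J4=30  J5=6
Turnaround (C−A): J1=3  J2=3  J3=13  J4=27  J5=1
Turnaround = completion − arrival: J1=3, J2=3, J3=13, J4=27, J5=1
Total turnaround = 3 + 3 + 13 + 27 + 1 = 47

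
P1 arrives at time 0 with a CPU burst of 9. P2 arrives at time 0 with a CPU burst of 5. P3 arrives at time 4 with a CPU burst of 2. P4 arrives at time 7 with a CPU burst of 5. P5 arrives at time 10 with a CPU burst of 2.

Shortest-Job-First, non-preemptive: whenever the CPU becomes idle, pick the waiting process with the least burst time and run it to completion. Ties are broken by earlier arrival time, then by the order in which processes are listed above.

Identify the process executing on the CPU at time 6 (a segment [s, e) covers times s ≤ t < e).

P3

Gantt: | P2 0-5 | P3 5-7 | P4 7-12 | P5 12-14 | P1 14-23 |
Completion: P1=23  P2=5  P3=7  P4=12  P5=14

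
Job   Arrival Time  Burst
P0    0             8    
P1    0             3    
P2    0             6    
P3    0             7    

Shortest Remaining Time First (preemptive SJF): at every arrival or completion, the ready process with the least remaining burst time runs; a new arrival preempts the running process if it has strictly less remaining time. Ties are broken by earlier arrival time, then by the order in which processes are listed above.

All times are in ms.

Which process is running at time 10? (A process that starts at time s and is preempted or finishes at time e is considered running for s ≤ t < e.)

Timeline: | P1 0-3 | P2 3-9 | P3 9-16 | P0 16-24 |
Completion: P0=24  P1=3  P2=9  P3=16

P3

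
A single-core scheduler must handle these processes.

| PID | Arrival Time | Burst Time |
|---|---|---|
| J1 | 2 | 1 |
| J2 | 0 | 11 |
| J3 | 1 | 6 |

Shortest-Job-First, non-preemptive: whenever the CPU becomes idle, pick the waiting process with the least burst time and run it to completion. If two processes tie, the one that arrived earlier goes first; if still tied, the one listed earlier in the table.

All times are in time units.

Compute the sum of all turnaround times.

38

Gantt: | J2 0-11 | J1 11-12 | J3 12-18 |
Completion: J1=12  J2=11  J3=18
Turnaround (C−A): J1=10  J2=11  J3=17
Turnaround = completion − arrival: J1=10, J2=11, J3=17
Total turnaround = 10 + 11 + 17 = 38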